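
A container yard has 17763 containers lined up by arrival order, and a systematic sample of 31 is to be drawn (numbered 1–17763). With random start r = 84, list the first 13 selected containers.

84, 657, 1230, 1803, 2376, 2949, 3522, 4095, 4668, 5241, 5814, 6387, 6960

k = N/n = 17763/31 = 573
container 1: 84
container 2: 84 + 573 = 657
container 3: 657 + 573 = 1230
container 4: 1230 + 573 = 1803
container 5: 1803 + 573 = 2376
container 6: 2376 + 573 = 2949
container 7: 2949 + 573 = 3522
container 8: 3522 + 573 = 4095
container 9: 4095 + 573 = 4668
container 10: 4668 + 573 = 5241
container 11: 5241 + 573 = 5814
container 12: 5814 + 573 = 6387
container 13: 6387 + 573 = 6960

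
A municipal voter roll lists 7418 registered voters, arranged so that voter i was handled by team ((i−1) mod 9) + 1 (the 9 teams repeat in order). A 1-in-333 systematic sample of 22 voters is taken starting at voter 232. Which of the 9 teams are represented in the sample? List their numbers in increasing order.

7

Consecutive selections differ by k = 333, so their team numbers differ by 333 mod 9 = 0.
gcd(333, 9) = 9, so the sample visits 9/9 = 1 distinct residues mod 9.
Start 232 is team 7; the teams hit are 7.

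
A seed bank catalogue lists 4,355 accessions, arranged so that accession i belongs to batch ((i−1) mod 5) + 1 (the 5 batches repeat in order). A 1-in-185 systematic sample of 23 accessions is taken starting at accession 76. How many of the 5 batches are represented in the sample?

Consecutive selections differ by k = 185, so their batch numbers differ by 185 mod 5 = 0.
gcd(185, 5) = 5, so the sample visits 5/5 = 1 distinct residues mod 5.
Start 76 is batch 1; the batches hit are 1.

1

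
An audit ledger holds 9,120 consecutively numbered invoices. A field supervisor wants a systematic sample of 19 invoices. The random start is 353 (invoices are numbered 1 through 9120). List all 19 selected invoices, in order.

k = N/n = 9120/19 = 480
invoice 1: 353
invoice 2: 353 + 480 = 833
invoice 3: 833 + 480 = 1313
invoice 4: 1313 + 480 = 1793
invoice 5: 1793 + 480 = 2273
invoice 6: 2273 + 480 = 2753
invoice 7: 2753 + 480 = 3233
invoice 8: 3233 + 480 = 3713
invoice 9: 3713 + 480 = 4193
invoice 10: 4193 + 480 = 4673
invoice 11: 4673 + 480 = 5153
invoice 12: 5153 + 480 = 5633
invoice 13: 5633 + 480 = 6113
invoice 14: 6113 + 480 = 6593
invoice 15: 6593 + 480 = 7073
invoice 16: 7073 + 480 = 7553
invoice 17: 7553 + 480 = 8033
invoice 18: 8033 + 480 = 8513
invoice 19: 8513 + 480 = 8993

353, 833, 1313, 1793, 2273, 2753, 3233, 3713, 4193, 4673, 5153, 5633, 6113, 6593, 7073, 7553, 8033, 8513, 8993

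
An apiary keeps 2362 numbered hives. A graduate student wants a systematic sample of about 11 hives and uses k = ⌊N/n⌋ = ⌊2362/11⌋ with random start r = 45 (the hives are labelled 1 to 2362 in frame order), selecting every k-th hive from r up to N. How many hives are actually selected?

k = ⌊2362/11⌋ = 214
Achieved size = ⌊(2362 − 45)/214⌋ + 1 = ⌊2317/214⌋ + 1 = 10 + 1 = 11
(last selection: 45 + 10×214 = 2185 ≤ 2362; next would be 2399 > 2362)

11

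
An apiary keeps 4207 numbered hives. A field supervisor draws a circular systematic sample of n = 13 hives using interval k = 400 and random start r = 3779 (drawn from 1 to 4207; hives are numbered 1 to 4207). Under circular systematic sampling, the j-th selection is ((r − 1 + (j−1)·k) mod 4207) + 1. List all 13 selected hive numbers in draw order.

Selection 1: 3779
Selection 2: 3779 + 400 = 4179
Selection 3: 4179 + 400 = 4579 → 4579 − 4207 = 372
Selection 4: 372 + 400 = 772
Selection 5: 772 + 400 = 1172
Selection 6: 1172 + 400 = 1572
Selection 7: 1572 + 400 = 1972
Selection 8: 1972 + 400 = 2372
Selection 9: 2372 + 400 = 2772
Selection 10: 2772 + 400 = 3172
Selection 11: 3172 + 400 = 3572
Selection 12: 3572 + 400 = 3972
Selection 13: 3972 + 400 = 4372 → 4372 − 4207 = 165

3779, 4179, 372, 772, 1172, 1572, 1972, 2372, 2772, 3172, 3572, 3972, 165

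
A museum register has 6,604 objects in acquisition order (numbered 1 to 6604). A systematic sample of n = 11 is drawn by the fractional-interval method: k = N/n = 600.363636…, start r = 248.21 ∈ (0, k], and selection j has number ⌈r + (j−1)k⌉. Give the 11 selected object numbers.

j=1: r + 0k = 248.21 → ⌈·⌉ = 249
j=2: r + 1k = 848.573636… → ⌈·⌉ = 849
j=3: r + 2k = 1448.937272… → ⌈·⌉ = 1449
j=4: r + 3k = 2049.300909… → ⌈·⌉ = 2050
j=5: r + 4k = 2649.664545… → ⌈·⌉ = 2650
j=6: r + 5k = 3250.028181… → ⌈·⌉ = 3251
j=7: r + 6k = 3850.391818… → ⌈·⌉ = 3851
j=8: r + 7k = 4450.755454… → ⌈·⌉ = 4451
j=9: r + 8k = 5051.119090… → ⌈·⌉ = 5052
j=10: r + 9k = 5651.482727… → ⌈·⌉ = 5652
j=11: r + 10k = 6251.846363… → ⌈·⌉ = 6252

249, 849, 1449, 2050, 2650, 3251, 3851, 4451, 5052, 5652, 6252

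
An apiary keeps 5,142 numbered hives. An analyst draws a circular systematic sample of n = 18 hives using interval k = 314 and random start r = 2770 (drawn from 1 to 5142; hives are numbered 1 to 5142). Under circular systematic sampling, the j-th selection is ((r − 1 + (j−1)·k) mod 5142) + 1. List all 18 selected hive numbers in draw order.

Selection 1: 2770
Selection 2: 2770 + 314 = 3084
Selection 3: 3084 + 314 = 3398
Selection 4: 3398 + 314 = 3712
Selection 5: 3712 + 314 = 4026
Selection 6: 4026 + 314 = 4340
Selection 7: 4340 + 314 = 4654
Selection 8: 4654 + 314 = 4968
Selection 9: 4968 + 314 = 5282 → 5282 − 5142 = 140
Selection 10: 140 + 314 = 454
Selection 11: 454 + 314 = 768
Selection 12: 768 + 314 = 1082
Selection 13: 1082 + 314 = 1396
Selection 14: 1396 + 314 = 1710
Selection 15: 1710 + 314 = 2024
Selection 16: 2024 + 314 = 2338
Selection 17: 2338 + 314 = 2652
Selection 18: 2652 + 314 = 2966

2770, 3084, 3398, 3712, 4026, 4340, 4654, 4968, 140, 454, 768, 1082, 1396, 1710, 2024, 2338, 2652, 2966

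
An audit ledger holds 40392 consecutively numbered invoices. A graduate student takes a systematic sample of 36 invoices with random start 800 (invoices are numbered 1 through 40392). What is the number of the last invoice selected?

40070

k = 40392/36 = 1122
36th selection = r + (36−1)·k = 800 + 35×1122 = 800 + 39270 = 40070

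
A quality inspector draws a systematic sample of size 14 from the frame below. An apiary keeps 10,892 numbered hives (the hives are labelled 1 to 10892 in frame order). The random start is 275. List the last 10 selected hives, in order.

k = N/n = 10892/14 = 778
5th selection = 275 + 4×778 = 3387
6th: 3387 + 778 = 4165
7th: 4165 + 778 = 4943
8th: 4943 + 778 = 5721
9th: 5721 + 778 = 6499
10th: 6499 + 778 = 7277
11th: 7277 + 778 = 8055
12th: 8055 + 778 = 8833
13th: 8833 + 778 = 9611
14th: 9611 + 778 = 10389

3387, 4165, 4943, 5721, 6499, 7277, 8055, 8833, 9611, 10389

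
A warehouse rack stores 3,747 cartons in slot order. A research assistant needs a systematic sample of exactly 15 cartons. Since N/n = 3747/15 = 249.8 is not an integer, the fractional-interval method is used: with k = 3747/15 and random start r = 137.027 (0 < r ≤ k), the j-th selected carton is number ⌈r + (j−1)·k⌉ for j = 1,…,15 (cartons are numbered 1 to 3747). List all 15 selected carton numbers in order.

138, 387, 637, 887, 1137, 1387, 1636, 1886, 2136, 2386, 2636, 2885, 3135, 3385, 3635

j=1: r + 0k = 137.027 → ⌈·⌉ = 138
j=2: r + 1k = 386.827 → ⌈·⌉ = 387
j=3: r + 2k = 636.627 → ⌈·⌉ = 637
j=4: r + 3k = 886.427 → ⌈·⌉ = 887
j=5: r + 4k = 1136.227 → ⌈·⌉ = 1137
j=6: r + 5k = 1386.027 → ⌈·⌉ = 1387
j=7: r + 6k = 1635.827 → ⌈·⌉ = 1636
j=8: r + 7k = 1885.627 → ⌈·⌉ = 1886
j=9: r + 8k = 2135.427 → ⌈·⌉ = 2136
j=10: r + 9k = 2385.227 → ⌈·⌉ = 2386
j=11: r + 10k = 2635.027 → ⌈·⌉ = 2636
j=12: r + 11k = 2884.827 → ⌈·⌉ = 2885
j=13: r + 12k = 3134.627 → ⌈·⌉ = 3135
j=14: r + 13k = 3384.427 → ⌈·⌉ = 3385
j=15: r + 14k = 3634.227 → ⌈·⌉ = 3635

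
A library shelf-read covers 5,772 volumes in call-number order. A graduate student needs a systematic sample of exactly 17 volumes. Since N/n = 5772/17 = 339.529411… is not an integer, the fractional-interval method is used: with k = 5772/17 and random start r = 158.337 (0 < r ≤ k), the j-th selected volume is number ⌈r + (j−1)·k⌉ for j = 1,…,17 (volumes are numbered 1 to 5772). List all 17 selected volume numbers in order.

j=1: r + 0k = 158.337 → ⌈·⌉ = 159
j=2: r + 1k = 497.866411… → ⌈·⌉ = 498
j=3: r + 2k = 837.395823… → ⌈·⌉ = 838
j=4: r + 3k = 1176.925235… → ⌈·⌉ = 1177
j=5: r + 4k = 1516.454647… → ⌈·⌉ = 1517
j=6: r + 5k = 1855.984058… → ⌈·⌉ = 1856
j=7: r + 6k = 2195.513470… → ⌈·⌉ = 2196
j=8: r + 7k = 2535.042882… → ⌈·⌉ = 2536
j=9: r + 8k = 2874.572294… → ⌈·⌉ = 2875
j=10: r + 9k = 3214.101705… → ⌈·⌉ = 3215
j=11: r + 10k = 3553.631117… → ⌈·⌉ = 3554
j=12: r + 11k = 3893.160529… → ⌈·⌉ = 3894
j=13: r + 12k = 4232.689941… → ⌈·⌉ = 4233
j=14: r + 13k = 4572.219352… → ⌈·⌉ = 4573
j=15: r + 14k = 4911.748764… → ⌈·⌉ = 4912
j=16: r + 15k = 5251.278176… → ⌈·⌉ = 5252
j=17: r + 16k = 5590.807588… → ⌈·⌉ = 5591

159, 498, 838, 1177, 1517, 1856, 2196, 2536, 2875, 3215, 3554, 3894, 4233, 4573, 4912, 5252, 5591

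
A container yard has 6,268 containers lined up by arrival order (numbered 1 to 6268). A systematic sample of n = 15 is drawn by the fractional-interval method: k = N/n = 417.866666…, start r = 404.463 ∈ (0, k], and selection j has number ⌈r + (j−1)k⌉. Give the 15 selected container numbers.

j=1: r + 0k = 404.463 → ⌈·⌉ = 405
j=2: r + 1k = 822.329666… → ⌈·⌉ = 823
j=3: r + 2k = 1240.196333… → ⌈·⌉ = 1241
j=4: r + 3k = 1658.063 → ⌈·⌉ = 1659
j=5: r + 4k = 2075.929666… → ⌈·⌉ = 2076
j=6: r + 5k = 2493.796333… → ⌈·⌉ = 2494
j=7: r + 6k = 2911.663 → ⌈·⌉ = 2912
j=8: r + 7k = 3329.529666… → ⌈·⌉ = 3330
j=9: r + 8k = 3747.396333… → ⌈·⌉ = 3748
j=10: r + 9k = 4165.263 → ⌈·⌉ = 4166
j=11: r + 10k = 4583.129666… → ⌈·⌉ = 4584
j=12: r + 11k = 5000.996333… → ⌈·⌉ = 5001
j=13: r + 12k = 5418.863 → ⌈·⌉ = 5419
j=14: r + 13k = 5836.729666… → ⌈·⌉ = 5837
j=15: r + 14k = 6254.596333… → ⌈·⌉ = 6255

405, 823, 1241, 1659, 2076, 2494, 2912, 3330, 3748, 4166, 4584, 5001, 5419, 5837, 6255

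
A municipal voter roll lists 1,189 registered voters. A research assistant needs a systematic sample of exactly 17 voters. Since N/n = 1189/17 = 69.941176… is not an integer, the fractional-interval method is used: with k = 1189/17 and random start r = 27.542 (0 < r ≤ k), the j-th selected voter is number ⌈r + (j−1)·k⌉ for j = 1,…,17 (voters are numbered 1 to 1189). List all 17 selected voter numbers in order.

28, 98, 168, 238, 308, 378, 448, 518, 588, 658, 727, 797, 867, 937, 1007, 1077, 1147

j=1: r + 0k = 27.542 → ⌈·⌉ = 28
j=2: r + 1k = 97.483176… → ⌈·⌉ = 98
j=3: r + 2k = 167.424352… → ⌈·⌉ = 168
j=4: r + 3k = 237.365529… → ⌈·⌉ = 238
j=5: r + 4k = 307.306705… → ⌈·⌉ = 308
j=6: r + 5k = 377.247882… → ⌈·⌉ = 378
j=7: r + 6k = 447.189058… → ⌈·⌉ = 448
j=8: r + 7k = 517.130235… → ⌈·⌉ = 518
j=9: r + 8k = 587.071411… → ⌈·⌉ = 588
j=10: r + 9k = 657.012588… → ⌈·⌉ = 658
j=11: r + 10k = 726.953764… → ⌈·⌉ = 727
j=12: r + 11k = 796.894941… → ⌈·⌉ = 797
j=13: r + 12k = 866.836117… → ⌈·⌉ = 867
j=14: r + 13k = 936.777294… → ⌈·⌉ = 937
j=15: r + 14k = 1006.718470… → ⌈·⌉ = 1007
j=16: r + 15k = 1076.659647… → ⌈·⌉ = 1077
j=17: r + 16k = 1146.600823… → ⌈·⌉ = 1147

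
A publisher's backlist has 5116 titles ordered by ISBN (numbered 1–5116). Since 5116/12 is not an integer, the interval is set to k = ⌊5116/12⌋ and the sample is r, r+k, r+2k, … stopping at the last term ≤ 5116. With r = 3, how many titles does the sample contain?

k = ⌊5116/12⌋ = 426
Achieved size = ⌊(5116 − 3)/426⌋ + 1 = ⌊5113/426⌋ + 1 = 12 + 1 = 13
(last selection: 3 + 12×426 = 5115 ≤ 5116; next would be 5541 > 5116)

13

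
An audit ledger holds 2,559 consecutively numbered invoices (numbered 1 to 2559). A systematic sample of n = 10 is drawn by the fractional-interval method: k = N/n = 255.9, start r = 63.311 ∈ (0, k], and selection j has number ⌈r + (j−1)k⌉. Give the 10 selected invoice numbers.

64, 320, 576, 832, 1087, 1343, 1599, 1855, 2111, 2367

j=1: r + 0k = 63.311 → ⌈·⌉ = 64
j=2: r + 1k = 319.211 → ⌈·⌉ = 320
j=3: r + 2k = 575.111 → ⌈·⌉ = 576
j=4: r + 3k = 831.011 → ⌈·⌉ = 832
j=5: r + 4k = 1086.911 → ⌈·⌉ = 1087
j=6: r + 5k = 1342.811 → ⌈·⌉ = 1343
j=7: r + 6k = 1598.711 → ⌈·⌉ = 1599
j=8: r + 7k = 1854.611 → ⌈·⌉ = 1855
j=9: r + 8k = 2110.511 → ⌈·⌉ = 2111
j=10: r + 9k = 2366.411 → ⌈·⌉ = 2367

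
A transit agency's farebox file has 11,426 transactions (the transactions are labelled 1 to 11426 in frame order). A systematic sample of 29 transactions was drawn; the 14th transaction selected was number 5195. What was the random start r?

k = 11426/29 = 394
r = 5195 − (14−1)×394 = 5195 − 5122 = 73

73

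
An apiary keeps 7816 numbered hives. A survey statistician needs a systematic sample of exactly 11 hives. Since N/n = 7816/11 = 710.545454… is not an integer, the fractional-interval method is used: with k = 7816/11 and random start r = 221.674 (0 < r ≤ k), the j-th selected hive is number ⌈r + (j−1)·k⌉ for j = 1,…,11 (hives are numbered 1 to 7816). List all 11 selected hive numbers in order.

j=1: r + 0k = 221.674 → ⌈·⌉ = 222
j=2: r + 1k = 932.219454… → ⌈·⌉ = 933
j=3: r + 2k = 1642.764909… → ⌈·⌉ = 1643
j=4: r + 3k = 2353.310363… → ⌈·⌉ = 2354
j=5: r + 4k = 3063.855818… → ⌈·⌉ = 3064
j=6: r + 5k = 3774.401272… → ⌈·⌉ = 3775
j=7: r + 6k = 4484.946727… → ⌈·⌉ = 4485
j=8: r + 7k = 5195.492181… → ⌈·⌉ = 5196
j=9: r + 8k = 5906.037636… → ⌈·⌉ = 5907
j=10: r + 9k = 6616.583090… → ⌈·⌉ = 6617
j=11: r + 10k = 7327.128545… → ⌈·⌉ = 7328

222, 933, 1643, 2354, 3064, 3775, 4485, 5196, 5907, 6617, 7328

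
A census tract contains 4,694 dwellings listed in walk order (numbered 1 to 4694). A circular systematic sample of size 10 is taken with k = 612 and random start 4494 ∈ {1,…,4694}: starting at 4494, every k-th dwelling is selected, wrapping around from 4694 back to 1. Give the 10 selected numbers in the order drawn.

4494, 412, 1024, 1636, 2248, 2860, 3472, 4084, 2, 614

Selection 1: 4494
Selection 2: 4494 + 612 = 5106 → 5106 − 4694 = 412
Selection 3: 412 + 612 = 1024
Selection 4: 1024 + 612 = 1636
Selection 5: 1636 + 612 = 2248
Selection 6: 2248 + 612 = 2860
Selection 7: 2860 + 612 = 3472
Selection 8: 3472 + 612 = 4084
Selection 9: 4084 + 612 = 4696 → 4696 − 4694 = 2
Selection 10: 2 + 612 = 614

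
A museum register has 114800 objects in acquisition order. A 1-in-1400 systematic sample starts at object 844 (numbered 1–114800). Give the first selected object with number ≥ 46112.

k = 1400
Steps past start: ⌈(46112 − 844)/1400⌉ = ⌈45268/1400⌉ = 33
Selected object: 844 + 33×1400 = 47044

47044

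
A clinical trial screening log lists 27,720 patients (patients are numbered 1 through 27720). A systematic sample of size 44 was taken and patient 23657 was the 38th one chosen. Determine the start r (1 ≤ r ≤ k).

k = 27720/44 = 630
r = 23657 − (38−1)×630 = 23657 − 23310 = 347

347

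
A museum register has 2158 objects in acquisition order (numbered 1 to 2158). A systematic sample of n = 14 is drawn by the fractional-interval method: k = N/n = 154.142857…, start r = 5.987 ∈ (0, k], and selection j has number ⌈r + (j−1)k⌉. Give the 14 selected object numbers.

6, 161, 315, 469, 623, 777, 931, 1085, 1240, 1394, 1548, 1702, 1856, 2010

j=1: r + 0k = 5.987 → ⌈·⌉ = 6
j=2: r + 1k = 160.129857… → ⌈·⌉ = 161
j=3: r + 2k = 314.272714… → ⌈·⌉ = 315
j=4: r + 3k = 468.415571… → ⌈·⌉ = 469
j=5: r + 4k = 622.558428… → ⌈·⌉ = 623
j=6: r + 5k = 776.701285… → ⌈·⌉ = 777
j=7: r + 6k = 930.844142… → ⌈·⌉ = 931
j=8: r + 7k = 1084.987 → ⌈·⌉ = 1085
j=9: r + 8k = 1239.129857… → ⌈·⌉ = 1240
j=10: r + 9k = 1393.272714… → ⌈·⌉ = 1394
j=11: r + 10k = 1547.415571… → ⌈·⌉ = 1548
j=12: r + 11k = 1701.558428… → ⌈·⌉ = 1702
j=13: r + 12k = 1855.701285… → ⌈·⌉ = 1856
j=14: r + 13k = 2009.844142… → ⌈·⌉ = 2010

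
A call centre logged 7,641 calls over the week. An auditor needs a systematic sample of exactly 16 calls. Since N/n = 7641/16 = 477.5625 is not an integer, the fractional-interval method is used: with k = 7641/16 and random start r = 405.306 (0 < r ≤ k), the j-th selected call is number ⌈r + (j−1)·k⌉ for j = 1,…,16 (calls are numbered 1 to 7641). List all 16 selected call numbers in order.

j=1: r + 0k = 405.306 → ⌈·⌉ = 406
j=2: r + 1k = 882.8685 → ⌈·⌉ = 883
j=3: r + 2k = 1360.431 → ⌈·⌉ = 1361
j=4: r + 3k = 1837.9935 → ⌈·⌉ = 1838
j=5: r + 4k = 2315.556 → ⌈·⌉ = 2316
j=6: r + 5k = 2793.1185 → ⌈·⌉ = 2794
j=7: r + 6k = 3270.681 → ⌈·⌉ = 3271
j=8: r + 7k = 3748.2435 → ⌈·⌉ = 3749
j=9: r + 8k = 4225.806 → ⌈·⌉ = 4226
j=10: r + 9k = 4703.3685 → ⌈·⌉ = 4704
j=11: r + 10k = 5180.931 → ⌈·⌉ = 5181
j=12: r + 11k = 5658.4935 → ⌈·⌉ = 5659
j=13: r + 12k = 6136.056 → ⌈·⌉ = 6137
j=14: r + 13k = 6613.6185 → ⌈·⌉ = 6614
j=15: r + 14k = 7091.181 → ⌈·⌉ = 7092
j=16: r + 15k = 7568.7435 → ⌈·⌉ = 7569

406, 883, 1361, 1838, 2316, 2794, 3271, 3749, 4226, 4704, 5181, 5659, 6137, 6614, 7092, 7569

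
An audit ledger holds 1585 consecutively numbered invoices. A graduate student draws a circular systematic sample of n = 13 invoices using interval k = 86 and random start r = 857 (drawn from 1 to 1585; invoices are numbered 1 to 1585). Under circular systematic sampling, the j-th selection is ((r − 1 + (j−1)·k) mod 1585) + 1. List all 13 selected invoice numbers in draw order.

Selection 1: 857
Selection 2: 857 + 86 = 943
Selection 3: 943 + 86 = 1029
Selection 4: 1029 + 86 = 1115
Selection 5: 1115 + 86 = 1201
Selection 6: 1201 + 86 = 1287
Selection 7: 1287 + 86 = 1373
Selection 8: 1373 + 86 = 1459
Selection 9: 1459 + 86 = 1545
Selection 10: 1545 + 86 = 1631 → 1631 − 1585 = 46
Selection 11: 46 + 86 = 132
Selection 12: 132 + 86 = 218
Selection 13: 218 + 86 = 304

857, 943, 1029, 1115, 1201, 1287, 1373, 1459, 1545, 46, 132, 218, 304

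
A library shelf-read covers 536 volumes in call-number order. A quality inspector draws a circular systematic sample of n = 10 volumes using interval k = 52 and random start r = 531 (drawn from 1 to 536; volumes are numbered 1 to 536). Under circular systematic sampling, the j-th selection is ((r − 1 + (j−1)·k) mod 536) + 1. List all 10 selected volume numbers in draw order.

531, 47, 99, 151, 203, 255, 307, 359, 411, 463

Selection 1: 531
Selection 2: 531 + 52 = 583 → 583 − 536 = 47
Selection 3: 47 + 52 = 99
Selection 4: 99 + 52 = 151
Selection 5: 151 + 52 = 203
Selection 6: 203 + 52 = 255
Selection 7: 255 + 52 = 307
Selection 8: 307 + 52 = 359
Selection 9: 359 + 52 = 411
Selection 10: 411 + 52 = 463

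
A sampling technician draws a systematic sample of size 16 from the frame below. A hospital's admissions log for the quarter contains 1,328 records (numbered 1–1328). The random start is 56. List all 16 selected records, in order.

56, 139, 222, 305, 388, 471, 554, 637, 720, 803, 886, 969, 1052, 1135, 1218, 1301

k = N/n = 1328/16 = 83
record 1: 56
record 2: 56 + 83 = 139
record 3: 139 + 83 = 222
record 4: 222 + 83 = 305
record 5: 305 + 83 = 388
record 6: 388 + 83 = 471
record 7: 471 + 83 = 554
record 8: 554 + 83 = 637
record 9: 637 + 83 = 720
record 10: 720 + 83 = 803
record 11: 803 + 83 = 886
record 12: 886 + 83 = 969
record 13: 969 + 83 = 1052
record 14: 1052 + 83 = 1135
record 15: 1135 + 83 = 1218
record 16: 1218 + 83 = 1301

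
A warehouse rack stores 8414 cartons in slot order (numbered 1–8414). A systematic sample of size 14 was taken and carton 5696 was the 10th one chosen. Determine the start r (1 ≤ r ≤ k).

287

k = 8414/14 = 601
r = 5696 − (10−1)×601 = 5696 − 5409 = 287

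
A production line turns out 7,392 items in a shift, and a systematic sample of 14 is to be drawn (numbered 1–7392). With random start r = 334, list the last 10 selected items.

2446, 2974, 3502, 4030, 4558, 5086, 5614, 6142, 6670, 7198

k = N/n = 7392/14 = 528
5th selection = 334 + 4×528 = 2446
6th: 2446 + 528 = 2974
7th: 2974 + 528 = 3502
8th: 3502 + 528 = 4030
9th: 4030 + 528 = 4558
10th: 4558 + 528 = 5086
11th: 5086 + 528 = 5614
12th: 5614 + 528 = 6142
13th: 6142 + 528 = 6670
14th: 6670 + 528 = 7198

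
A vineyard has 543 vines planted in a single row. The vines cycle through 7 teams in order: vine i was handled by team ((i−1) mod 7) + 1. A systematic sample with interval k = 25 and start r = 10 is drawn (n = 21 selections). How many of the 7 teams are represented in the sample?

Consecutive selections differ by k = 25, so their team numbers differ by 25 mod 7 = 4.
gcd(25, 7) = 1, so the sample visits 7/1 = 7 distinct residues mod 7.
Start 10 is team 3; the teams hit are 1, 2, 3, 4, 5, 6, 7.

7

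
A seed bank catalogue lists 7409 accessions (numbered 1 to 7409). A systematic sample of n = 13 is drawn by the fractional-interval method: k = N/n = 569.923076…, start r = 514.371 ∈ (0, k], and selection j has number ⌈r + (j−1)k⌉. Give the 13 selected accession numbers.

j=1: r + 0k = 514.371 → ⌈·⌉ = 515
j=2: r + 1k = 1084.294076… → ⌈·⌉ = 1085
j=3: r + 2k = 1654.217153… → ⌈·⌉ = 1655
j=4: r + 3k = 2224.140230… → ⌈·⌉ = 2225
j=5: r + 4k = 2794.063307… → ⌈·⌉ = 2795
j=6: r + 5k = 3363.986384… → ⌈·⌉ = 3364
j=7: r + 6k = 3933.909461… → ⌈·⌉ = 3934
j=8: r + 7k = 4503.832538… → ⌈·⌉ = 4504
j=9: r + 8k = 5073.755615… → ⌈·⌉ = 5074
j=10: r + 9k = 5643.678692… → ⌈·⌉ = 5644
j=11: r + 10k = 6213.601769… → ⌈·⌉ = 6214
j=12: r + 11k = 6783.524846… → ⌈·⌉ = 6784
j=13: r + 12k = 7353.447923… → ⌈·⌉ = 7354

515, 1085, 1655, 2225, 2795, 3364, 3934, 4504, 5074, 5644, 6214, 6784, 7354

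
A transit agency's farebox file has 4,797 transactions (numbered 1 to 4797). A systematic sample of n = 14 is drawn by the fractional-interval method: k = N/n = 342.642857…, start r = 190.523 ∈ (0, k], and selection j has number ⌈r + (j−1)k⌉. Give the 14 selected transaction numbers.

191, 534, 876, 1219, 1562, 1904, 2247, 2590, 2932, 3275, 3617, 3960, 4303, 4645

j=1: r + 0k = 190.523 → ⌈·⌉ = 191
j=2: r + 1k = 533.165857… → ⌈·⌉ = 534
j=3: r + 2k = 875.808714… → ⌈·⌉ = 876
j=4: r + 3k = 1218.451571… → ⌈·⌉ = 1219
j=5: r + 4k = 1561.094428… → ⌈·⌉ = 1562
j=6: r + 5k = 1903.737285… → ⌈·⌉ = 1904
j=7: r + 6k = 2246.380142… → ⌈·⌉ = 2247
j=8: r + 7k = 2589.023 → ⌈·⌉ = 2590
j=9: r + 8k = 2931.665857… → ⌈·⌉ = 2932
j=10: r + 9k = 3274.308714… → ⌈·⌉ = 3275
j=11: r + 10k = 3616.951571… → ⌈·⌉ = 3617
j=12: r + 11k = 3959.594428… → ⌈·⌉ = 3960
j=13: r + 12k = 4302.237285… → ⌈·⌉ = 4303
j=14: r + 13k = 4644.880142… → ⌈·⌉ = 4645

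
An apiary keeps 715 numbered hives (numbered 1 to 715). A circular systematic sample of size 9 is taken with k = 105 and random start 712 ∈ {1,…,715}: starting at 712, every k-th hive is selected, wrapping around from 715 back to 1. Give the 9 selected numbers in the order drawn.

Selection 1: 712
Selection 2: 712 + 105 = 817 → 817 − 715 = 102
Selection 3: 102 + 105 = 207
Selection 4: 207 + 105 = 312
Selection 5: 312 + 105 = 417
Selection 6: 417 + 105 = 522
Selection 7: 522 + 105 = 627
Selection 8: 627 + 105 = 732 → 732 − 715 = 17
Selection 9: 17 + 105 = 122

712, 102, 207, 312, 417, 522, 627, 17, 122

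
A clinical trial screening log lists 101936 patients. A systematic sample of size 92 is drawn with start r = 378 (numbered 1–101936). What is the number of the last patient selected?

101206

k = 101936/92 = 1108
92nd selection = r + (92−1)·k = 378 + 91×1108 = 378 + 100828 = 101206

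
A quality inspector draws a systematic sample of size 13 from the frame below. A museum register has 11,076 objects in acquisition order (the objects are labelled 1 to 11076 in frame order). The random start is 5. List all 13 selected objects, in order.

k = N/n = 11076/13 = 852
object 1: 5
object 2: 5 + 852 = 857
object 3: 857 + 852 = 1709
object 4: 1709 + 852 = 2561
object 5: 2561 + 852 = 3413
object 6: 3413 + 852 = 4265
object 7: 4265 + 852 = 5117
object 8: 5117 + 852 = 5969
object 9: 5969 + 852 = 6821
object 10: 6821 + 852 = 7673
object 11: 7673 + 852 = 8525
object 12: 8525 + 852 = 9377
object 13: 9377 + 852 = 10229

5, 857, 1709, 2561, 3413, 4265, 5117, 5969, 6821, 7673, 8525, 9377, 10229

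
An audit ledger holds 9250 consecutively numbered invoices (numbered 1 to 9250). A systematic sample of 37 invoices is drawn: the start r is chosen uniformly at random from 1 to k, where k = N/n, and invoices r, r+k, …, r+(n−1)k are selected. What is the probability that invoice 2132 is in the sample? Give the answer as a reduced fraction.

1/250

k = 9250/37 = 250.
Invoice 2132 is selected iff r ≡ 2132 (mod 250); exactly one such r in {1,…,250}.
Inclusion probability = 1/250.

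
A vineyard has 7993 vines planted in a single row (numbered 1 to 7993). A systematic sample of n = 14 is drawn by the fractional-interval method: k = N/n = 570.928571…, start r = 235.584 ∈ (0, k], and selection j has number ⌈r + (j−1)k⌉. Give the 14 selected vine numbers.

j=1: r + 0k = 235.584 → ⌈·⌉ = 236
j=2: r + 1k = 806.512571… → ⌈·⌉ = 807
j=3: r + 2k = 1377.441142… → ⌈·⌉ = 1378
j=4: r + 3k = 1948.369714… → ⌈·⌉ = 1949
j=5: r + 4k = 2519.298285… → ⌈·⌉ = 2520
j=6: r + 5k = 3090.226857… → ⌈·⌉ = 3091
j=7: r + 6k = 3661.155428… → ⌈·⌉ = 3662
j=8: r + 7k = 4232.084 → ⌈·⌉ = 4233
j=9: r + 8k = 4803.012571… → ⌈·⌉ = 4804
j=10: r + 9k = 5373.941142… → ⌈·⌉ = 5374
j=11: r + 10k = 5944.869714… → ⌈·⌉ = 5945
j=12: r + 11k = 6515.798285… → ⌈·⌉ = 6516
j=13: r + 12k = 7086.726857… → ⌈·⌉ = 7087
j=14: r + 13k = 7657.655428… → ⌈·⌉ = 7658

236, 807, 1378, 1949, 2520, 3091, 3662, 4233, 4804, 5374, 5945, 6516, 7087, 7658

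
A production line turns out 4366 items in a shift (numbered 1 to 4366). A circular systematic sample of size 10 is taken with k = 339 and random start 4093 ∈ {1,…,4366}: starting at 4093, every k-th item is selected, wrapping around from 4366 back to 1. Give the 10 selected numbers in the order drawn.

4093, 66, 405, 744, 1083, 1422, 1761, 2100, 2439, 2778

Selection 1: 4093
Selection 2: 4093 + 339 = 4432 → 4432 − 4366 = 66
Selection 3: 66 + 339 = 405
Selection 4: 405 + 339 = 744
Selection 5: 744 + 339 = 1083
Selection 6: 1083 + 339 = 1422
Selection 7: 1422 + 339 = 1761
Selection 8: 1761 + 339 = 2100
Selection 9: 2100 + 339 = 2439
Selection 10: 2439 + 339 = 2778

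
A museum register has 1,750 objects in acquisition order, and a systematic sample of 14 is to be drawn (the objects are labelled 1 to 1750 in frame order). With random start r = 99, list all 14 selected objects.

k = N/n = 1750/14 = 125
object 1: 99
object 2: 99 + 125 = 224
object 3: 224 + 125 = 349
object 4: 349 + 125 = 474
object 5: 474 + 125 = 599
object 6: 599 + 125 = 724
object 7: 724 + 125 = 849
object 8: 849 + 125 = 974
object 9: 974 + 125 = 1099
object 10: 1099 + 125 = 1224
object 11: 1224 + 125 = 1349
object 12: 1349 + 125 = 1474
object 13: 1474 + 125 = 1599
object 14: 1599 + 125 = 1724

99, 224, 349, 474, 599, 724, 849, 974, 1099, 1224, 1349, 1474, 1599, 1724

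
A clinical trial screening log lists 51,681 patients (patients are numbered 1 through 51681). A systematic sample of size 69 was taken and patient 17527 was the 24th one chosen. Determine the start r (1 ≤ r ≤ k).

300

k = 51681/69 = 749
r = 17527 − (24−1)×749 = 17527 − 17227 = 300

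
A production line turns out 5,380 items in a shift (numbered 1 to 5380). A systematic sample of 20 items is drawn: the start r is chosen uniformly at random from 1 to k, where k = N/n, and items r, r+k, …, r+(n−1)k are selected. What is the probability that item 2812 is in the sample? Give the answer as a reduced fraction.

k = 5380/20 = 269.
Item 2812 is selected iff r ≡ 2812 (mod 269); exactly one such r in {1,…,269}.
Inclusion probability = 1/269.

1/269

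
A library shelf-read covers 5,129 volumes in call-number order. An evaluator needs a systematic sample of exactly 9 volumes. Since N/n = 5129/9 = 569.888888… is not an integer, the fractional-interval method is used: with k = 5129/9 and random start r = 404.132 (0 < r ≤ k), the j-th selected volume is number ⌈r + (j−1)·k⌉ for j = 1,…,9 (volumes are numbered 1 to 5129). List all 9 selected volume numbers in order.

j=1: r + 0k = 404.132 → ⌈·⌉ = 405
j=2: r + 1k = 974.020888… → ⌈·⌉ = 975
j=3: r + 2k = 1543.909777… → ⌈·⌉ = 1544
j=4: r + 3k = 2113.798666… → ⌈·⌉ = 2114
j=5: r + 4k = 2683.687555… → ⌈·⌉ = 2684
j=6: r + 5k = 3253.576444… → ⌈·⌉ = 3254
j=7: r + 6k = 3823.465333… → ⌈·⌉ = 3824
j=8: r + 7k = 4393.354222… → ⌈·⌉ = 4394
j=9: r + 8k = 4963.243111… → ⌈·⌉ = 4964

405, 975, 1544, 2114, 2684, 3254, 3824, 4394, 4964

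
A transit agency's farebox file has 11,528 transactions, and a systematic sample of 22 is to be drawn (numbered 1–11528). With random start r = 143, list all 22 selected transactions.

k = N/n = 11528/22 = 524
transaction 1: 143
transaction 2: 143 + 524 = 667
transaction 3: 667 + 524 = 1191
transaction 4: 1191 + 524 = 1715
transaction 5: 1715 + 524 = 2239
transaction 6: 2239 + 524 = 2763
transaction 7: 2763 + 524 = 3287
transaction 8: 3287 + 524 = 3811
transaction 9: 3811 + 524 = 4335
transaction 10: 4335 + 524 = 4859
transaction 11: 4859 + 524 = 5383
transaction 12: 5383 + 524 = 5907
transaction 13: 5907 + 524 = 6431
transaction 14: 6431 + 524 = 6955
transaction 15: 6955 + 524 = 7479
transaction 16: 7479 + 524 = 8003
transaction 17: 8003 + 524 = 8527
transaction 18: 8527 + 524 = 9051
transaction 19: 9051 + 524 = 9575
transaction 20: 9575 + 524 = 10099
transaction 21: 10099 + 524 = 10623
transaction 22: 10623 + 524 = 11147

143, 667, 1191, 1715, 2239, 2763, 3287, 3811, 4335, 4859, 5383, 5907, 6431, 6955, 7479, 8003, 8527, 9051, 9575, 10099, 10623, 11147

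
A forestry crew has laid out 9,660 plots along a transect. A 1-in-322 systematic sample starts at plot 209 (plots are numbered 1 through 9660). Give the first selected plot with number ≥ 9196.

9225

k = 322
Steps past start: ⌈(9196 − 209)/322⌉ = ⌈8987/322⌉ = 28
Selected plot: 209 + 28×322 = 9225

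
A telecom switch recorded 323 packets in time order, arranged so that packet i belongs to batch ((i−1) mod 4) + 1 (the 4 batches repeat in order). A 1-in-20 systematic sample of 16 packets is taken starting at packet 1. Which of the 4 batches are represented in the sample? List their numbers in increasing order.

Consecutive selections differ by k = 20, so their batch numbers differ by 20 mod 4 = 0.
gcd(20, 4) = 4, so the sample visits 4/4 = 1 distinct residues mod 4.
Start 1 is batch 1; the batches hit are 1.

1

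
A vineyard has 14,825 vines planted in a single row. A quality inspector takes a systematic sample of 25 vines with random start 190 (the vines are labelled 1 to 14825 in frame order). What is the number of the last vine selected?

k = 14825/25 = 593
25th selection = r + (25−1)·k = 190 + 24×593 = 190 + 14232 = 14422

14422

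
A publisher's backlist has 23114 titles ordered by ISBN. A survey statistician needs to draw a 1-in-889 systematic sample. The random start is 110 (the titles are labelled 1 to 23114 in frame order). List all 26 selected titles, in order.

110, 999, 1888, 2777, 3666, 4555, 5444, 6333, 7222, 8111, 9000, 9889, 10778, 11667, 12556, 13445, 14334, 15223, 16112, 17001, 17890, 18779, 19668, 20557, 21446, 22335

title 1: 110
title 2: 110 + 889 = 999
title 3: 999 + 889 = 1888
title 4: 1888 + 889 = 2777
title 5: 2777 + 889 = 3666
title 6: 3666 + 889 = 4555
title 7: 4555 + 889 = 5444
title 8: 5444 + 889 = 6333
title 9: 6333 + 889 = 7222
title 10: 7222 + 889 = 8111
title 11: 8111 + 889 = 9000
title 12: 9000 + 889 = 9889
title 13: 9889 + 889 = 10778
title 14: 10778 + 889 = 11667
title 15: 11667 + 889 = 12556
title 16: 12556 + 889 = 13445
title 17: 13445 + 889 = 14334
title 18: 14334 + 889 = 15223
title 19: 15223 + 889 = 16112
title 20: 16112 + 889 = 17001
title 21: 17001 + 889 = 17890
title 22: 17890 + 889 = 18779
title 23: 18779 + 889 = 19668
title 24: 19668 + 889 = 20557
title 25: 20557 + 889 = 21446
title 26: 21446 + 889 = 22335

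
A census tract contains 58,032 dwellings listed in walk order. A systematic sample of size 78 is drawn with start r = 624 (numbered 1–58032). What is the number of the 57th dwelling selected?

k = 58032/78 = 744
57th selection = r + (57−1)·k = 624 + 56×744 = 624 + 41664 = 42288

42288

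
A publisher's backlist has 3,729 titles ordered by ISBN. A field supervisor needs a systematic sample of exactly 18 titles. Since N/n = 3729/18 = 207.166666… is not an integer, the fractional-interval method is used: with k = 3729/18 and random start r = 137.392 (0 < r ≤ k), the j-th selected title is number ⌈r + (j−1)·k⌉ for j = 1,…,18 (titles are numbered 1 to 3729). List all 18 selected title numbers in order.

j=1: r + 0k = 137.392 → ⌈·⌉ = 138
j=2: r + 1k = 344.558666… → ⌈·⌉ = 345
j=3: r + 2k = 551.725333… → ⌈·⌉ = 552
j=4: r + 3k = 758.892 → ⌈·⌉ = 759
j=5: r + 4k = 966.058666… → ⌈·⌉ = 967
j=6: r + 5k = 1173.225333… → ⌈·⌉ = 1174
j=7: r + 6k = 1380.392 → ⌈·⌉ = 1381
j=8: r + 7k = 1587.558666… → ⌈·⌉ = 1588
j=9: r + 8k = 1794.725333… → ⌈·⌉ = 1795
j=10: r + 9k = 2001.892 → ⌈·⌉ = 2002
j=11: r + 10k = 2209.058666… → ⌈·⌉ = 2210
j=12: r + 11k = 2416.225333… → ⌈·⌉ = 2417
j=13: r + 12k = 2623.392 → ⌈·⌉ = 2624
j=14: r + 13k = 2830.558666… → ⌈·⌉ = 2831
j=15: r + 14k = 3037.725333… → ⌈·⌉ = 3038
j=16: r + 15k = 3244.892 → ⌈·⌉ = 3245
j=17: r + 16k = 3452.058666… → ⌈·⌉ = 3453
j=18: r + 17k = 3659.225333… → ⌈·⌉ = 3660

138, 345, 552, 759, 967, 1174, 1381, 1588, 1795, 2002, 2210, 2417, 2624, 2831, 3038, 3245, 3453, 3660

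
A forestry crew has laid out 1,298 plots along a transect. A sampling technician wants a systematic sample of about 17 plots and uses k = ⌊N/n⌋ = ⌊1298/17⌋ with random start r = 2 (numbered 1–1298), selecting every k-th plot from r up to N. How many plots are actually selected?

k = ⌊1298/17⌋ = 76
Achieved size = ⌊(1298 − 2)/76⌋ + 1 = ⌊1296/76⌋ + 1 = 17 + 1 = 18
(last selection: 2 + 17×76 = 1294 ≤ 1298; next would be 1370 > 1298)

18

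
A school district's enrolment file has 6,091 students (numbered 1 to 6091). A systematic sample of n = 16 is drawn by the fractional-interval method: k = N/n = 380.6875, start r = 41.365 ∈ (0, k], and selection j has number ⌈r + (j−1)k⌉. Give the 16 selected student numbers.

42, 423, 803, 1184, 1565, 1945, 2326, 2707, 3087, 3468, 3849, 4229, 4610, 4991, 5371, 5752

j=1: r + 0k = 41.365 → ⌈·⌉ = 42
j=2: r + 1k = 422.0525 → ⌈·⌉ = 423
j=3: r + 2k = 802.74 → ⌈·⌉ = 803
j=4: r + 3k = 1183.4275 → ⌈·⌉ = 1184
j=5: r + 4k = 1564.115 → ⌈·⌉ = 1565
j=6: r + 5k = 1944.8025 → ⌈·⌉ = 1945
j=7: r + 6k = 2325.49 → ⌈·⌉ = 2326
j=8: r + 7k = 2706.1775 → ⌈·⌉ = 2707
j=9: r + 8k = 3086.865 → ⌈·⌉ = 3087
j=10: r + 9k = 3467.5525 → ⌈·⌉ = 3468
j=11: r + 10k = 3848.24 → ⌈·⌉ = 3849
j=12: r + 11k = 4228.9275 → ⌈·⌉ = 4229
j=13: r + 12k = 4609.615 → ⌈·⌉ = 4610
j=14: r + 13k = 4990.3025 → ⌈·⌉ = 4991
j=15: r + 14k = 5370.99 → ⌈·⌉ = 5371
j=16: r + 15k = 5751.6775 → ⌈·⌉ = 5752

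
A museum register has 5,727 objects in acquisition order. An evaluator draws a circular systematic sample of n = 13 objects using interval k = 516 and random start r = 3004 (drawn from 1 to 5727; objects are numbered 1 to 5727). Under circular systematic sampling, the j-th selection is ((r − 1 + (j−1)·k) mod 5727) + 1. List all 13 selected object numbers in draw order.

Selection 1: 3004
Selection 2: 3004 + 516 = 3520
Selection 3: 3520 + 516 = 4036
Selection 4: 4036 + 516 = 4552
Selection 5: 4552 + 516 = 5068
Selection 6: 5068 + 516 = 5584
Selection 7: 5584 + 516 = 6100 → 6100 − 5727 = 373
Selection 8: 373 + 516 = 889
Selection 9: 889 + 516 = 1405
Selection 10: 1405 + 516 = 1921
Selection 11: 1921 + 516 = 2437
Selection 12: 2437 + 516 = 2953
Selection 13: 2953 + 516 = 3469

3004, 3520, 4036, 4552, 5068, 5584, 373, 889, 1405, 1921, 2437, 2953, 3469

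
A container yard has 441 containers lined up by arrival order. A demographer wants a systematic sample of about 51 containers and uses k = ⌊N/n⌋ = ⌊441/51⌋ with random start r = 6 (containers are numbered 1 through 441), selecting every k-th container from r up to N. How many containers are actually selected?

55

k = ⌊441/51⌋ = 8
Achieved size = ⌊(441 − 6)/8⌋ + 1 = ⌊435/8⌋ + 1 = 54 + 1 = 55
(last selection: 6 + 54×8 = 438 ≤ 441; next would be 446 > 441)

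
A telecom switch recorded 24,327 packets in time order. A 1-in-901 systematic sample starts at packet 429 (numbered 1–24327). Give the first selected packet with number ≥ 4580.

k = 901
Steps past start: ⌈(4580 − 429)/901⌉ = ⌈4151/901⌉ = 5
Selected packet: 429 + 5×901 = 4934

4934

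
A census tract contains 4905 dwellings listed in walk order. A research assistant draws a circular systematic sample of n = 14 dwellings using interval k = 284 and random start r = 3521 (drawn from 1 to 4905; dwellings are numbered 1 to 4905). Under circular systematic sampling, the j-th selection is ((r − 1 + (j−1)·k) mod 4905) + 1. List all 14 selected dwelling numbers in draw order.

Selection 1: 3521
Selection 2: 3521 + 284 = 3805
Selection 3: 3805 + 284 = 4089
Selection 4: 4089 + 284 = 4373
Selection 5: 4373 + 284 = 4657
Selection 6: 4657 + 284 = 4941 → 4941 − 4905 = 36
Selection 7: 36 + 284 = 320
Selection 8: 320 + 284 = 604
Selection 9: 604 + 284 = 888
Selection 10: 888 + 284 = 1172
Selection 11: 1172 + 284 = 1456
Selection 12: 1456 + 284 = 1740
Selection 13: 1740 + 284 = 2024
Selection 14: 2024 + 284 = 2308

3521, 3805, 4089, 4373, 4657, 36, 320, 604, 888, 1172, 1456, 1740, 2024, 2308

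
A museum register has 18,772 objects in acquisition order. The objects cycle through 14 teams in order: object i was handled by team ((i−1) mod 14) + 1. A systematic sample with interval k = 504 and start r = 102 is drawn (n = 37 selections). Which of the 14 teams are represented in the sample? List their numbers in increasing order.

Consecutive selections differ by k = 504, so their team numbers differ by 504 mod 14 = 0.
gcd(504, 14) = 14, so the sample visits 14/14 = 1 distinct residues mod 14.
Start 102 is team 4; the teams hit are 4.

4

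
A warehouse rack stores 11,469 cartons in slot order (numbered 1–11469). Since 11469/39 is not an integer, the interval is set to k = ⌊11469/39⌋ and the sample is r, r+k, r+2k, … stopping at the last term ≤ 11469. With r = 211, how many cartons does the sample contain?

39

k = ⌊11469/39⌋ = 294
Achieved size = ⌊(11469 − 211)/294⌋ + 1 = ⌊11258/294⌋ + 1 = 38 + 1 = 39
(last selection: 211 + 38×294 = 11383 ≤ 11469; next would be 11677 > 11469)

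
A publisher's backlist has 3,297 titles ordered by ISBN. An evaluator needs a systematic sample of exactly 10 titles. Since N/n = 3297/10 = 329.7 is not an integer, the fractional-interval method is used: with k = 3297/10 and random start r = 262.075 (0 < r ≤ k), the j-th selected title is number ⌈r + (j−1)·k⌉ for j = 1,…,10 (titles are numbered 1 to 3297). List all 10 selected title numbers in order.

263, 592, 922, 1252, 1581, 1911, 2241, 2570, 2900, 3230

j=1: r + 0k = 262.075 → ⌈·⌉ = 263
j=2: r + 1k = 591.775 → ⌈·⌉ = 592
j=3: r + 2k = 921.475 → ⌈·⌉ = 922
j=4: r + 3k = 1251.175 → ⌈·⌉ = 1252
j=5: r + 4k = 1580.875 → ⌈·⌉ = 1581
j=6: r + 5k = 1910.575 → ⌈·⌉ = 1911
j=7: r + 6k = 2240.275 → ⌈·⌉ = 2241
j=8: r + 7k = 2569.975 → ⌈·⌉ = 2570
j=9: r + 8k = 2899.675 → ⌈·⌉ = 2900
j=10: r + 9k = 3229.375 → ⌈·⌉ = 3230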